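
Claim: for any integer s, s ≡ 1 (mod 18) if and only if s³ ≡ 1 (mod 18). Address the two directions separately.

Only the forward direction holds.

Forward direction. Suppose s ≡ 1 (mod 18). Write s = 18j + 1. Then (18j + 1)³ = 5832j³ + 972j² + 54j + 1 = 18(324j³ + 54j² + 3j) + 1, so s³ ≡ 1 (mod 18).

Converse. This fails: take s = 7. Then 7³ = 343 ≡ 1 (mod 18), yet 7 ≡ 7 (mod 18), not 1.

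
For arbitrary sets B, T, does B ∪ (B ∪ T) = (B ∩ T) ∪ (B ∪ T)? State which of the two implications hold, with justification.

(⟹) Let x ∈ B ∪ (B ∪ T). Then either x ∈ B and x ∉ T; or x ∈ T and x ∉ B; or x ∈ B ∩ T. In each case x ∈ (B ∩ T) ∪ (B ∪ T), so B ∪ (B ∪ T) ⊆ (B ∩ T) ∪ (B ∪ T).

(⟸) Let x ∈ (B ∩ T) ∪ (B ∪ T). Then either x ∈ B and x ∉ T; or x ∈ T and x ∉ B; or x ∈ B ∩ T. In each case x ∈ B ∪ (B ∪ T), so (B ∩ T) ∪ (B ∪ T) ⊆ B ∪ (B ∪ T).

The two sets are equal.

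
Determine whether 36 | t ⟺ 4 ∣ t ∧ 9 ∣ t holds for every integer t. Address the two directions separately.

Both directions hold.

Converse. Suppose 4 ∣ t and 9 ∣ t. Any common multiple of 4 and 9 is a multiple of their lcm; here gcd(4, 9) = 1, so lcm(4, 9) = 4·9 = 36, so 36 ∣ t.

Forward direction. If 36 ∣ t, write t = 36q. Since 36 = 9·4, t = 4·(9q), so 4 ∣ t; and since 36 = 4·9, t = 9·(4q), so 9 ∣ t.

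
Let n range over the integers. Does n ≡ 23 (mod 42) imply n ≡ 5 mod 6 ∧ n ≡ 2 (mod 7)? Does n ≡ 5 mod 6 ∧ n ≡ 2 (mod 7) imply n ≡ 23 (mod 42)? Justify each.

(⇒) Suppose n ≡ 23 (mod 42); write n = 42j + 23. Since 6 ∣ 42, reducing mod 6 gives n ≡ 23 ≡ 5 (mod 6); since 7 ∣ 42, reducing mod 7 gives n ≡ 23 ≡ 2 (mod 7).

(⇐) Conversely, if n ≡ 5 (mod 6) and n ≡ 2 (mod 7), then by the Chinese remainder theorem n ≡ 23 (mod 42). This is exactly n ≡ 23 (mod 42).

Both directions hold.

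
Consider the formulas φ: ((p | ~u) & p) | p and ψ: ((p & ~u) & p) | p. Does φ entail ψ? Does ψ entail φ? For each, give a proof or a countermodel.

Both implications hold.

[⇐] Assume the antecedent. If p is true, ((p | ~u) & p) | p reduces to true regardless of the other variables. If p is false, the antecedent cannot hold. Either way ((p | ~u) & p) | p holds.

[⇒] Assume the antecedent. If p is true, ((p & ~u) & p) | p reduces to true regardless of the other variables. If p is false, the antecedent cannot hold. Either way ((p & ~u) & p) | p holds.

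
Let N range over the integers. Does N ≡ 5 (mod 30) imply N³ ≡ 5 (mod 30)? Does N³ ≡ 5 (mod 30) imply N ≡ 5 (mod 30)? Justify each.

(⟹) Suppose N ≡ 5 (mod 30). Write N = 30j + 5. Then (30j + 5)³ = 27000j³ + 13500j² + 2250j + 125 = 30(900j³ + 450j² + 75j + 4) + 5, so N³ ≡ 5 (mod 30).

(⟸) Conversely, suppose N³ ≡ 5 (mod 30). The only residue r in {0, …, 29} with r³ ≡ 5 (mod 30) is r = 5, so N ≡ 5 (mod 30).

Both implications hold.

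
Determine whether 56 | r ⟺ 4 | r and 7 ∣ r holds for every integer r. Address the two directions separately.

Only the forward direction holds.

[⇒] If 56 ∣ r, write r = 56q. Since 56 = 14·4, r = 4·(14q), so 4 ∣ r; and since 56 = 8·7, r = 7·(8q), so 7 ∣ r.

[⇐] This fails: take r = 28. Both 4 ∣ 28 and 7 ∣ 28, yet 28 is not a multiple of 56 (since 28 = 0·56 + 28), so 56 ∤ 28.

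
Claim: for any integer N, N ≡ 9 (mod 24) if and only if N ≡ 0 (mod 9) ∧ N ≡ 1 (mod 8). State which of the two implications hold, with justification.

[⇒] This fails: N = 57 gives 57 ≡ 9 (mod 24) but 57 ≡ 3 (mod 9), so the conjunction on the right does not hold.

[⇐] Conversely, if N ≡ 0 (mod 9) and N ≡ 1 (mod 8), then by the Chinese remainder theorem N ≡ 9 (mod 72). Since 9 ≡ 9 (mod 24) and 24 ∣ 72, we get N ≡ 9 (mod 24).

The forward direction fails; the converse holds.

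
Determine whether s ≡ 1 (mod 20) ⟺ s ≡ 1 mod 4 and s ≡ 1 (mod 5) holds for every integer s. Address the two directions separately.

Equivalent; both directions hold.

(⇒) Suppose s ≡ 1 (mod 20); write s = 20j + 1. Since 4 ∣ 20, reducing mod 4 gives s ≡ 1 (mod 4); since 5 ∣ 20, reducing mod 5 gives s ≡ 1 (mod 5).

(⇐) Conversely, if s ≡ 1 (mod 4) and s ≡ 1 (mod 5), then by the Chinese remainder theorem s ≡ 1 (mod 20). This is exactly s ≡ 1 (mod 20).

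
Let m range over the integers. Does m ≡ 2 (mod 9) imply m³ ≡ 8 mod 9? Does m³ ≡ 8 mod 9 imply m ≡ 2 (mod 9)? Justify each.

Not equivalent: only (⇒) holds.

Converse. This fails: take m = 5. Then 5³ = 125 ≡ 8 (mod 9), yet 5 ≡ 5 (mod 9), not 2.

Forward direction. Suppose m ≡ 2 (mod 9). Write m = 9j + 2. Then (9j + 2)³ = 729j³ + 486j² + 108j + 8 = 9(81j³ + 54j² + 12j) + 8, so m³ ≡ 8 (mod 9).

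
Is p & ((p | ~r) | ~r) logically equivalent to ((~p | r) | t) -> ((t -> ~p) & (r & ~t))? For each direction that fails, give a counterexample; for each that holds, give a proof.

Neither direction holds.

[⇒] This fails. Under t = T, r = F, p = T, the left side is true but the right side is false.

[⇐] This fails. Under t = F, r = T, p = F, the left side is false but the right side is true.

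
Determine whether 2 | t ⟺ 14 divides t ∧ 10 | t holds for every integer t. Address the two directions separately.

Only the converse holds.

Forward direction. This fails: take t = 2. Certainly 2 ∣ 2, but 14 ∤ 2.

Converse. Suppose 14 ∣ t and 10 ∣ t. Any common multiple of 14 and 10 is a multiple of their lcm; here lcm(14, 10) = 14·10/gcd(14, 10) = 140/2 = 70, so 70 ∣ t. Since 2 ∣ 70, it follows that 2 ∣ t.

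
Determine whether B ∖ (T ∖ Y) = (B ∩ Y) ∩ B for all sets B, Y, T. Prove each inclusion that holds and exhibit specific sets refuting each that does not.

Only the reverse inclusion holds.

(⊆) This inclusion fails. Take B = {1}, Y = ∅, T = ∅; then 1 ∈ B ∖ (T ∖ Y) but 1 ∉ (B ∩ Y) ∩ B.

(⊇) Let x ∈ (B ∩ Y) ∩ B. Then either x ∈ B ∩ Y and x ∉ T; or x ∈ B ∩ Y ∩ T. In each case x ∈ B ∖ (T ∖ Y), so (B ∩ Y) ∩ B ⊆ B ∖ (T ∖ Y).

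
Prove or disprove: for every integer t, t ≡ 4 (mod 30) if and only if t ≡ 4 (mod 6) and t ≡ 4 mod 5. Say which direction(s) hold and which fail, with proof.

Equivalent; both directions hold.

[⇒] Suppose t ≡ 4 (mod 30); write t = 30j + 4. Since 6 ∣ 30, reducing mod 6 gives t ≡ 4 (mod 6); since 5 ∣ 30, reducing mod 5 gives t ≡ 4 (mod 5).

[⇐] Conversely, if t ≡ 4 (mod 6) and t ≡ 4 (mod 5), then by the Chinese remainder theorem t ≡ 4 (mod 30). This is exactly t ≡ 4 (mod 30).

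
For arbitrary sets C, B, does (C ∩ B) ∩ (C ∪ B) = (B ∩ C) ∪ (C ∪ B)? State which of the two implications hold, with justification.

(⟹) Let x ∈ (C ∩ B) ∩ (C ∪ B). Then x ∈ C ∩ B, from which x ∈ (B ∩ C) ∪ (C ∪ B).

(⟸) This inclusion fails. Take C = {1}, B = ∅; then 1 ∈ (B ∩ C) ∪ (C ∪ B) but 1 ∉ (C ∩ B) ∩ (C ∪ B).

Only the forward inclusion holds.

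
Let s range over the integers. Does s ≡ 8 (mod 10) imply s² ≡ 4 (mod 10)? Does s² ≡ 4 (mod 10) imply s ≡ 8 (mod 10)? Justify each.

Only the forward direction holds.

[⇐] This fails: take s = 2. Then 2² = 4 ≡ 4 (mod 10), yet 2 ≡ 2 (mod 10), not 8.

[⇒] Suppose s ≡ 8 (mod 10). Write s = 10j + 8. Then (10j + 8)² = 100j² + 160j + 64 = 10(10j² + 16j + 6) + 4, so s² ≡ 4 (mod 10).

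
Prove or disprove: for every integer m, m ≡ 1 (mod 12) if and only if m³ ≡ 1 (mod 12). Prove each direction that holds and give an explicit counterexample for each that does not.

Forward direction. Suppose m ≡ 1 (mod 12). Write m = 12j + 1. Then (12j + 1)³ = 1728j³ + 432j² + 36j + 1 = 12(144j³ + 36j² + 3j) + 1, so m³ ≡ 1 (mod 12).

Converse. Suppose m³ ≡ 1 (mod 12). The only residue r in {0, …, 11} with r³ ≡ 1 (mod 12) is r = 1, so m ≡ 1 (mod 12).

The biconditional holds.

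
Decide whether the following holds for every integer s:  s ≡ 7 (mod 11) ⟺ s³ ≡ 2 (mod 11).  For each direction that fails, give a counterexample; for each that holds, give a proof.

(⟹) Suppose s ≡ 7 (mod 11). Write s = 11j + 7. Then (11j + 7)³ = 1331j³ + 2541j² + 1617j + 343 = 11(121j³ + 231j² + 147j + 31) + 2, so s³ ≡ 2 (mod 11).

(⟸) For the converse, argue contrapositively. If s ≢ 7 (mod 11), then s is congruent to one of 0, 1, 2, 3, 4, 5, 6, 8, 9, 10 modulo 11, and these give s³ ≡ 0, 1, 8, 5, 9, 4, 7, 6, 3, 10 respectively — never 2.

Both implications hold.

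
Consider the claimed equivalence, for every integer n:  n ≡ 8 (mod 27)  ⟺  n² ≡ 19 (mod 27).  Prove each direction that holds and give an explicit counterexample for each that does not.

Forward direction. This fails: take n = 8. Then 8 ≡ 8 (mod 27), but 8² = 64 ≡ 10 (mod 27), not 19.

Converse. This fails: take n = 10. Then 10² = 100 ≡ 19 (mod 27), yet 10 ≡ 10 (mod 27), not 8.

Neither implication holds.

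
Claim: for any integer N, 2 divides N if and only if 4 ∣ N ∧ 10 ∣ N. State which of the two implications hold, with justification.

Only the converse holds.

Converse. Suppose 4 ∣ N and 10 ∣ N. Any common multiple of 4 and 10 is a multiple of their lcm; here lcm(4, 10) = 4·10/gcd(4, 10) = 40/2 = 20, so 20 ∣ N. Since 2 ∣ 20, it follows that 2 ∣ N.

Forward direction. This fails: take N = 2. Certainly 2 ∣ 2, but 4 ∤ 2.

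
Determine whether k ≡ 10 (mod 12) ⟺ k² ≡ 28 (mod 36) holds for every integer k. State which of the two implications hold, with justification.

(⇒) fails and (⇐) fails.

Forward direction. This fails: take k = 22. Then 22 ≡ 10 (mod 12), but 22² = 484 ≡ 16 (mod 36), not 28.

Converse. This fails: take k = 8. Then 8² = 64 ≡ 28 (mod 36), yet 8 ≡ 8 (mod 12), not 10.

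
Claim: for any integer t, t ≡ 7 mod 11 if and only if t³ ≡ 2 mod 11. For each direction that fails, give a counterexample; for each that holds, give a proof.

[⇒] Suppose t ≡ 7 mod 11. Write t = 11j + 7. Then (11j + 7)³ = 1331j³ + 2541j² + 1617j + 343 = 11(121j³ + 231j² + 147j + 31) + 2, so t³ ≡ 2 (mod 11).

[⇐] Conversely, suppose t³ ≡ 2 (mod 11). The only residue r in {0, …, 10} with r³ ≡ 2 (mod 11) is r = 7, so t ≡ 7 (mod 11).

Equivalent; both directions hold.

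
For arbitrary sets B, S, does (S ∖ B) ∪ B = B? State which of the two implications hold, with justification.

(⊆) This inclusion fails. Take B = ∅, S = {1}; then 1 ∈ (S ∖ B) ∪ B but 1 ∉ B.

(⊇) Let x ∈ B. Then either x ∈ B and x ∉ S; or x ∈ B ∩ S. In each case x ∈ (S ∖ B) ∪ B, so B ⊆ (S ∖ B) ∪ B.

(⊆) fails; (⊇) holds.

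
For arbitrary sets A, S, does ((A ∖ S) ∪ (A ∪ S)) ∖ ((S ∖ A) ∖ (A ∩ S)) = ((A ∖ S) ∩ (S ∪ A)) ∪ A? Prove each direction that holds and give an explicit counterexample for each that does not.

Both inclusions hold; the sets are equal.

(⟹) Let x ∈ ((A ∖ S) ∪ (A ∪ S)) ∖ ((S ∖ A) ∖ (A ∩ S)). Then either x ∈ A and x ∉ S; or x ∈ A ∩ S. In each case x ∈ ((A ∖ S) ∩ (S ∪ A)) ∪ A, so ((A ∖ S) ∪ (A ∪ S)) ∖ ((S ∖ A) ∖ (A ∩ S)) ⊆ ((A ∖ S) ∩ (S ∪ A)) ∪ A.

(⟸) Let x ∈ ((A ∖ S) ∩ (S ∪ A)) ∪ A. Then either x ∈ A and x ∉ S; or x ∈ A ∩ S. In each case x ∈ ((A ∖ S) ∪ (A ∪ S)) ∖ ((S ∖ A) ∖ (A ∩ S)), so ((A ∖ S) ∩ (S ∪ A)) ∪ A ⊆ ((A ∖ S) ∪ (A ∪ S)) ∖ ((S ∖ A) ∖ (A ∩ S)).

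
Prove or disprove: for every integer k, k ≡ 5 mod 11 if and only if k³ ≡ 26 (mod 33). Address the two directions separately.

(→) This fails: take k = 16. Then 16 ≡ 5 (mod 11), but 16³ = 4096 ≡ 4 (mod 33), not 26.

(←) Conversely, the residues r modulo 33 with r³ ≡ 26 (mod 33) are exactly {5}, and each is ≡ 5 (mod 11).

Only the converse holds.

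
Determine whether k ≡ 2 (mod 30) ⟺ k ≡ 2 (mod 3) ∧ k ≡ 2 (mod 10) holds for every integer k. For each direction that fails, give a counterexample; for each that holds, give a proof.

(←) If k ≡ 2 (mod 3) and k ≡ 2 (mod 10), then by the Chinese remainder theorem k ≡ 2 (mod 30). This is exactly k ≡ 2 (mod 30).

(→) Suppose k ≡ 2 (mod 30); write k = 30j + 2. Since 3 ∣ 30, reducing mod 3 gives k ≡ 2 (mod 3); since 10 ∣ 30, reducing mod 10 gives k ≡ 2 (mod 10).

Both implications hold.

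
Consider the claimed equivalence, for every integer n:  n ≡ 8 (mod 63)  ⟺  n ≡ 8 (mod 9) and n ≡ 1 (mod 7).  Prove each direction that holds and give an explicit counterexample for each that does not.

Both implications hold.

Forward direction. Suppose n ≡ 8 (mod 63); write n = 63j + 8. Since 9 ∣ 63, reducing mod 9 gives n ≡ 8 (mod 9); since 7 ∣ 63, reducing mod 7 gives n ≡ 8 ≡ 1 (mod 7).

Converse. If n ≡ 8 (mod 9) and n ≡ 1 (mod 7), then by the Chinese remainder theorem n ≡ 8 (mod 63). This is exactly n ≡ 8 (mod 63).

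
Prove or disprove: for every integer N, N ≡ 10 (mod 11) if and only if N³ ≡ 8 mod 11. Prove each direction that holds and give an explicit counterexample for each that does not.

[⇒] This fails: take N = 10. Then 10 ≡ 10 (mod 11), but 10³ = 1000 ≡ 10 (mod 11), not 8.

[⇐] This fails: take N = 2. Then 2³ = 8 ≡ 8 (mod 11), yet 2 ≡ 2 (mod 11), not 10.

Both directions fail.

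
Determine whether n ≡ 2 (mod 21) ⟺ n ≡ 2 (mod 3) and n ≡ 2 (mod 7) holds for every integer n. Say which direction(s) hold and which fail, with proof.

(→) Suppose n ≡ 2 (mod 21); write n = 21j + 2. Since 3 ∣ 21, reducing mod 3 gives n ≡ 2 (mod 3); since 7 ∣ 21, reducing mod 7 gives n ≡ 2 (mod 7).

(←) Conversely, if n ≡ 2 (mod 3) and n ≡ 2 (mod 7), then by the Chinese remainder theorem n ≡ 2 (mod 21). This is exactly n ≡ 2 (mod 21).

Both implications hold.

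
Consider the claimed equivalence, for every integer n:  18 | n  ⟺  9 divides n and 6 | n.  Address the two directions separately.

Both directions hold; the statement is true.

(⇐) Suppose 9 ∣ n and 6 ∣ n. Any common multiple of 9 and 6 is a multiple of their lcm; here lcm(9, 6) = 9·6/gcd(9, 6) = 54/3 = 18, so 18 ∣ n.

(⇒) If 18 ∣ n, write n = 18q. Since 18 = 2·9, n = 9·(2q), so 9 ∣ n; and since 18 = 3·6, n = 6·(3q), so 6 ∣ n.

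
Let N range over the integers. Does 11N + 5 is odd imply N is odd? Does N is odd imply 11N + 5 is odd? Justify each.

(⇒) This fails: N = 0 gives 11N + 5 = 5, which is odd, but 0 is even, not odd.

(⇐) This also fails: N = 3 is odd, but 11N + 5 = 38 is even, not odd.

Neither direction holds.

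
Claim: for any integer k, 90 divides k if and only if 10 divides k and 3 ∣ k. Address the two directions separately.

(⇒) If 90 ∣ k, write k = 90q. Since 90 = 9·10, k = 10·(9q), so 10 ∣ k; and since 90 = 30·3, k = 3·(30q), so 3 ∣ k.

(⇐) This fails: take k = 30. Both 10 ∣ 30 and 3 ∣ 30, yet 30 is not a multiple of 90 (since 30 = 0·90 + 30), so 90 ∤ 30.

Not equivalent: only (⇒) holds.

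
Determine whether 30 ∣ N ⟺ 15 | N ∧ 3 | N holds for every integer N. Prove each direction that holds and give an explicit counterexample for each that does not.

(⇒) If 30 ∣ N, write N = 30q. Since 30 = 2·15, N = 15·(2q), so 15 ∣ N; and since 30 = 10·3, N = 3·(10q), so 3 ∣ N.

(⇐) This fails: take N = 15. Both 15 ∣ 15 and 3 ∣ 15, yet 15 is not a multiple of 30 (since 15 = 0·30 + 15), so 30 ∤ 15.

Not equivalent: only (⇒) holds.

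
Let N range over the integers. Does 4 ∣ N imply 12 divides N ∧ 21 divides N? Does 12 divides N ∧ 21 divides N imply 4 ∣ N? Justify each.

Not equivalent: only (⇐) holds.

Forward direction. This fails: take N = 4. Certainly 4 ∣ 4, but 12 ∤ 4.

Converse. Suppose 12 ∣ N and 21 ∣ N. Any common multiple of 12 and 21 is a multiple of their lcm; here lcm(12, 21) = 12·21/gcd(12, 21) = 252/3 = 84, so 84 ∣ N. Since 4 ∣ 84, it follows that 4 ∣ N.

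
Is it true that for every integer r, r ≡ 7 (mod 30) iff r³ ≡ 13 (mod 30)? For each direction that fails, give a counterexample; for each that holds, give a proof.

[⇒] Suppose r ≡ 7 (mod 30). Write r = 30j + 7. Then (30j + 7)³ = 27000j³ + 18900j² + 4410j + 343 = 30(900j³ + 630j² + 147j + 11) + 13, so r³ ≡ 13 (mod 30).

[⇐] Conversely, suppose r³ ≡ 13 (mod 30). The only residue r in {0, …, 29} with r³ ≡ 13 (mod 30) is r = 7, so r ≡ 7 (mod 30).

Both directions hold.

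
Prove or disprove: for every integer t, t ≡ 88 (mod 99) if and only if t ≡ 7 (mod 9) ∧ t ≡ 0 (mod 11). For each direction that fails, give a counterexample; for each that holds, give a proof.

Both directions hold.

(⇒) Suppose t ≡ 88 (mod 99); write t = 99j + 88. Since 9 ∣ 99, reducing mod 9 gives t ≡ 88 ≡ 7 (mod 9); since 11 ∣ 99, reducing mod 11 gives t ≡ 88 ≡ 0 (mod 11).

(⇐) Conversely, if t ≡ 7 (mod 9) and t ≡ 0 (mod 11), then by the Chinese remainder theorem t ≡ 88 (mod 99). This is exactly t ≡ 88 (mod 99).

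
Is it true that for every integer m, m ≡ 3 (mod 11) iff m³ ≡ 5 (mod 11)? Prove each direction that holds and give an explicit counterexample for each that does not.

Both directions hold; the statement is true.

(⟹) Suppose m ≡ 3 (mod 11). Write m = 11j + 3. Then (11j + 3)³ = 1331j³ + 1089j² + 297j + 27 = 11(121j³ + 99j² + 27j + 2) + 5, so m³ ≡ 5 (mod 11).

(⟸) For the converse, argue contrapositively. If m ≢ 3 (mod 11), then m is congruent to one of 0, 1, 2, 4, 5, 6, 7, 8, 9, 10 modulo 11, and these give m³ ≡ 0, 1, 8, 9, 4, 7, 2, 6, 3, 10 respectively — never 5.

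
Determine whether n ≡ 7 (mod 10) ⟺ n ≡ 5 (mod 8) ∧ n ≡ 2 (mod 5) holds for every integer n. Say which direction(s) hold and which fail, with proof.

(⟹) This fails: n = 17 gives 17 ≡ 7 (mod 10) but 17 ≡ 1 (mod 8), so the conjunction on the right does not hold.

(⟸) Conversely, if n ≡ 5 (mod 8) and n ≡ 2 (mod 5), then by the Chinese remainder theorem n ≡ 37 (mod 40). Since 37 ≡ 7 (mod 10) and 10 ∣ 40, we get n ≡ 7 (mod 10).

The forward direction fails; the converse holds.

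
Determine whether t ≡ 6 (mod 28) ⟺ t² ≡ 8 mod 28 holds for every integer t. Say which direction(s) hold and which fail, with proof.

[⇒] Suppose t ≡ 6 (mod 28). Write t = 28j + 6. Then (28j + 6)² = 784j² + 336j + 36 = 28(28j² + 12j + 1) + 8, so t² ≡ 8 (mod 28).

[⇐] This fails: take t = 8. Then 8² = 64 ≡ 8 (mod 28), yet 8 ≡ 8 (mod 28), not 6.

Only the forward direction holds.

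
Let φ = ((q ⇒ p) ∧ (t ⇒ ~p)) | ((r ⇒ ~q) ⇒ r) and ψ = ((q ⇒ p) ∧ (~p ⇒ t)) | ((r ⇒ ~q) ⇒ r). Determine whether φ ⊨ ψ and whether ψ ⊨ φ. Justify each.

Neither implication holds.

Forward direction. This fails. Under t = F, r = F, p = F, q = F, the left side is true but the right side is false.

Converse. This fails. Under t = T, r = F, p = T, q = F, the left side is false but the right side is true.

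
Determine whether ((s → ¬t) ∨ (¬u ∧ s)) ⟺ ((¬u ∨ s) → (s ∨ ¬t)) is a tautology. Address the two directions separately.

Both directions fail.

(→) This fails. Under t = T, u = F, s = F, the left side is true but the right side is false.

(←) This fails. Under t = T, u = T, s = T, the left side is false but the right side is true.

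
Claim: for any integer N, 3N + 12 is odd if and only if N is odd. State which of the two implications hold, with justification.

Both implications hold.

[⇒] Suppose 3N + 12 is odd. Since 3 is odd, 3N and N have the same parity, so 3N + 12 ≡ N + 12 (mod 2). As 12 is even, 3N + 12 is odd exactly when N is odd. Thus N is odd.

[⇐] Conversely, suppose N is odd; write N = 2j + 1. Then 3N + 12 = 3·(2j + 1) + 12 = 2·3j + 15, which is odd.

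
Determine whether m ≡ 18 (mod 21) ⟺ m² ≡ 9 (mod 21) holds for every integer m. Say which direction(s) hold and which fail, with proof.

(⟹) Suppose m ≡ 18 (mod 21). Write m = 21j + 18. Then (21j + 18)² = 441j² + 756j + 324 = 21(21j² + 36j + 15) + 9, so m² ≡ 9 (mod 21).

(⟸) This fails: take m = 3. Then 3² = 9 ≡ 9 (mod 21), yet 3 ≡ 3 (mod 21), not 18.

(⇒) holds; (⇐) fails.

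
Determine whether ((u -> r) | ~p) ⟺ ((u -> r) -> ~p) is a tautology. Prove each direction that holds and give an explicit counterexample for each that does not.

(⇒) fails and (⇐) fails.

(→) This fails. Under r = F, p = T, u = F, the left side is true but the right side is false.

(←) This fails. Under r = F, p = T, u = T, the left side is false but the right side is true.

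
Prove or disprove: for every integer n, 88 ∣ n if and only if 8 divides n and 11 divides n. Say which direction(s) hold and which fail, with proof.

Both directions hold; the statement is true.

[⇒] If 88 ∣ n, write n = 88q. Since 88 = 11·8, n = 8·(11q), so 8 ∣ n; and since 88 = 8·11, n = 11·(8q), so 11 ∣ n.

[⇐] Suppose 8 ∣ n and 11 ∣ n. Any common multiple of 8 and 11 is a multiple of their lcm; here gcd(8, 11) = 1, so lcm(8, 11) = 8·11 = 88, so 88 ∣ n.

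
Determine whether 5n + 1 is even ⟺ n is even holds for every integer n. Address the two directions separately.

Neither direction holds.

Forward direction. This fails: n = 3 gives 5n + 1 = 16, which is even, but 3 is odd, not even.

Converse. This also fails: n = 4 is even, but 5n + 1 = 21 is odd, not even.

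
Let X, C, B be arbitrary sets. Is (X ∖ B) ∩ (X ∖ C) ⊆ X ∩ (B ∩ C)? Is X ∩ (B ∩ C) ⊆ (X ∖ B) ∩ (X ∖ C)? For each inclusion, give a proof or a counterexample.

Both inclusions fail.

Forward inclusion. This inclusion fails. Take X = {1}, C = ∅, B = ∅; then 1 ∈ (X ∖ B) ∩ (X ∖ C) but 1 ∉ X ∩ (B ∩ C).

Reverse inclusion. This inclusion fails. Take X = {1}, C = {1}, B = {1}; then 1 ∈ X ∩ (B ∩ C) but 1 ∉ (X ∖ B) ∩ (X ∖ C).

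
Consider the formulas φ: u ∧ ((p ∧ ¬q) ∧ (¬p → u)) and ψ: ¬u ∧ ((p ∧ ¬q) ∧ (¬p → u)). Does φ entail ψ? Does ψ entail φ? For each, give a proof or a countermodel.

Both directions fail.

Forward direction. This fails. Under p = T, q = F, u = T, the left side is true but the right side is false.

Converse. This fails. Under p = T, q = F, u = F, the left side is false but the right side is true.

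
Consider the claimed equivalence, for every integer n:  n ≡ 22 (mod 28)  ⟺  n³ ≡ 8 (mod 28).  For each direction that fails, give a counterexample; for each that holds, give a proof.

[⇒] Suppose n ≡ 22 (mod 28). Write n = 28j + 22. Then (28j + 22)³ = 21952j³ + 51744j² + 40656j + 10648 = 28(784j³ + 1848j² + 1452j + 380) + 8, so n³ ≡ 8 (mod 28).

[⇐] This fails: take n = 2. Then 2³ = 8 ≡ 8 (mod 28), yet 2 ≡ 2 (mod 28), not 22.

Only the forward implication holds.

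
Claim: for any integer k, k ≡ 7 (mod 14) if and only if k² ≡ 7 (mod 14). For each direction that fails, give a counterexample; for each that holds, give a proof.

Forward direction. Suppose k ≡ 7 (mod 14). Write k = 14j + 7. Then (14j + 7)² = 196j² + 196j + 49 = 14(14j² + 14j + 3) + 7, so k² ≡ 7 (mod 14).

Converse. Suppose k² ≡ 7 (mod 14). The only residue r in {0, …, 13} with r² ≡ 7 (mod 14) is r = 7, so k ≡ 7 (mod 14).

Equivalent; both directions hold.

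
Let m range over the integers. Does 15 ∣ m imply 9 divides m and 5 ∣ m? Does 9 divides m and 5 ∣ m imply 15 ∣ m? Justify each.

(⟹) This fails: take m = 15. Certainly 15 ∣ 15, but 9 ∤ 15.

(⟸) Suppose 9 ∣ m and 5 ∣ m. Any common multiple of 9 and 5 is a multiple of their lcm; here gcd(9, 5) = 1, so lcm(9, 5) = 9·5 = 45, so 45 ∣ m. Since 15 ∣ 45, it follows that 15 ∣ m.

(⇒) fails; (⇐) holds.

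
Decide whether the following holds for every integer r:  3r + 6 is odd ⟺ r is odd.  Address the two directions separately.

Both directions hold.

(⇐) Suppose r is odd; write r = 2j + 1. Then 3r + 6 = 3·(2j + 1) + 6 = 2·3j + 9, which is odd.

(⇒) Suppose 3r + 6 is odd. Since 3 is odd, 3r and r have the same parity, so 3r + 6 ≡ r + 6 (mod 2). As 6 is even, 3r + 6 is odd exactly when r is odd. Thus r is odd.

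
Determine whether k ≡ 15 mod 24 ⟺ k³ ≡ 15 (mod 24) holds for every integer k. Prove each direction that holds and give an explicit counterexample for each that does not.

(→) Suppose k ≡ 15 mod 24. Write k = 24j + 15. Then (24j + 15)³ = 13824j³ + 25920j² + 16200j + 3375 = 24(576j³ + 1080j² + 675j + 140) + 15, so k³ ≡ 15 (mod 24).

(←) Conversely, suppose k³ ≡ 15 (mod 24). The only residue r in {0, …, 23} with r³ ≡ 15 (mod 24) is r = 15, so k ≡ 15 (mod 24).

Both directions hold.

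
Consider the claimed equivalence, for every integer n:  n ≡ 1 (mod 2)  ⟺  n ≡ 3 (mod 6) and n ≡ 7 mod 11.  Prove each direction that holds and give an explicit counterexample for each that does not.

The forward direction fails; the converse holds.

(→) This fails: n = 1 gives 1 ≡ 1 (mod 2) but 1 ≡ 1 (mod 6), so the conjunction on the right does not hold.

(←) Conversely, if n ≡ 3 (mod 6) and n ≡ 7 (mod 11), then by the Chinese remainder theorem n ≡ 51 (mod 66). Since 51 ≡ 1 (mod 2) and 2 ∣ 66, we get n ≡ 1 (mod 2).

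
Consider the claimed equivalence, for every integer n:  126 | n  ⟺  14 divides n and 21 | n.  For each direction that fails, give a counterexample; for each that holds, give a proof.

(⇒) holds; (⇐) fails.

[⇒] If 126 ∣ n, write n = 126q. Since 126 = 9·14, n = 14·(9q), so 14 ∣ n; and since 126 = 6·21, n = 21·(6q), so 21 ∣ n.

[⇐] This fails: take n = 42. Both 14 ∣ 42 and 21 ∣ 42, yet 42 is not a multiple of 126 (since 42 = 0·126 + 42), so 126 ∤ 42.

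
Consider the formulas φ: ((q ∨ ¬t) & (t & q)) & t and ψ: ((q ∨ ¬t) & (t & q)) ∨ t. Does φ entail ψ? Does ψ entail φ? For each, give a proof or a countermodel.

Only the forward implication holds.

[⇒] Assume the antecedent. If t is true, ((q ∨ ¬t) & (t & q)) ∨ t reduces to true regardless of the other variables. If t is false, the antecedent cannot hold. Either way ((q ∨ ¬t) & (t & q)) ∨ t holds.

[⇐] This fails. Under t = T, q = F, the left side is false but the right side is true.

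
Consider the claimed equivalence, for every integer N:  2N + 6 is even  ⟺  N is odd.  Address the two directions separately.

Only the reverse direction holds.

(→) This fails: take N = 6. Then 2N + 6 = 18, which is even, yet N = 6 is even, not odd.

(←) Suppose N is odd. Since 2 is even, 2N is even for every N, so 2N + 6 has the same parity as 6, which is even. Hence 2N + 6 is even.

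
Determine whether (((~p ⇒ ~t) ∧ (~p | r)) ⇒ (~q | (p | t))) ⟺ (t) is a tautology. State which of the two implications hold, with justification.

Not equivalent: only (⇐) holds.

(⟸) Assume the antecedent. If t is true, the consequent reduces to true regardless of the other variables. If t is false, the antecedent cannot hold. Either way the consequent holds.

(⟹) This fails. Under q = F, r = F, t = F, p = F, the left side is true but the right side is false.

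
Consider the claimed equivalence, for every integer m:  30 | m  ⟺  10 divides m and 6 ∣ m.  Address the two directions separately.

Both implications hold.

(⟹) If 30 ∣ m, write m = 30q. Since 30 = 3·10, m = 10·(3q), so 10 ∣ m; and since 30 = 5·6, m = 6·(5q), so 6 ∣ m.

(⟸) Suppose 10 ∣ m and 6 ∣ m. Any common multiple of 10 and 6 is a multiple of their lcm; here lcm(10, 6) = 10·6/gcd(10, 6) = 60/2 = 30, so 30 ∣ m.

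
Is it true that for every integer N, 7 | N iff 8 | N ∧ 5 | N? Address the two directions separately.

(→) This fails: take N = 7. Certainly 7 ∣ 7, but 8 ∤ 7.

(←) This fails: take N = 40. Both 8 ∣ 40 and 5 ∣ 40, yet 40 is not a multiple of 7 (since 40 = 5·7 + 5), so 7 ∤ 40.

Neither implication holds.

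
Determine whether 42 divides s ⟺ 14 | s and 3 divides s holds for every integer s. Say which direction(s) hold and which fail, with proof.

Forward direction. If 42 ∣ s, write s = 42q. Since 42 = 3·14, s = 14·(3q), so 14 ∣ s; and since 42 = 14·3, s = 3·(14q), so 3 ∣ s.

Converse. Suppose 14 ∣ s and 3 ∣ s. Any common multiple of 14 and 3 is a multiple of their lcm; here gcd(14, 3) = 1, so lcm(14, 3) = 14·3 = 42, so 42 ∣ s.

The biconditional holds.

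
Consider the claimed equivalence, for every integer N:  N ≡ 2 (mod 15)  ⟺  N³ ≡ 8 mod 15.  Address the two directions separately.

(⟹) Suppose N ≡ 2 (mod 15). Write N = 15j + 2. Then (15j + 2)³ = 3375j³ + 1350j² + 180j + 8 = 15(225j³ + 90j² + 12j) + 8, so N³ ≡ 8 (mod 15).

(⟸) Conversely, suppose N³ ≡ 8 (mod 15). The only residue r in {0, …, 14} with r³ ≡ 8 (mod 15) is r = 2, so N ≡ 2 (mod 15).

Equivalent; both directions hold.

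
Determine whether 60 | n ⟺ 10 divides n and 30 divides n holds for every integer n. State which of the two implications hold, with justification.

(⟸) This fails: take n = 30. Both 10 ∣ 30 and 30 ∣ 30, yet 30 is not a multiple of 60 (since 30 = 0·60 + 30), so 60 ∤ 30.

(⟹) If 60 ∣ n, write n = 60q. Since 60 = 6·10, n = 10·(6q), so 10 ∣ n; and since 60 = 2·30, n = 30·(2q), so 30 ∣ n.

(⇒) holds; (⇐) fails.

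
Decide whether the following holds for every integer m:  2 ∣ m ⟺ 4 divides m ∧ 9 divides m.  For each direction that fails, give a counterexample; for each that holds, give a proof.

Not equivalent: only (⇐) holds.

Converse. Suppose 4 ∣ m and 9 ∣ m. Any common multiple of 4 and 9 is a multiple of their lcm; here gcd(4, 9) = 1, so lcm(4, 9) = 4·9 = 36, so 36 ∣ m. Since 2 ∣ 36, it follows that 2 ∣ m.

Forward direction. This fails: take m = 2. Certainly 2 ∣ 2, but 4 ∤ 2.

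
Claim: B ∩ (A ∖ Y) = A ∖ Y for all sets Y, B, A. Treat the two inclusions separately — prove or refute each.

(⟹) Let x ∈ B ∩ (A ∖ Y). Then x ∈ B ∩ A and x ∉ Y, from which x ∈ A ∖ Y.

(⟸) This inclusion fails. Take Y = ∅, B = ∅, A = {1}; then 1 ∈ A ∖ Y but 1 ∉ B ∩ (A ∖ Y).

Only the forward inclusion holds.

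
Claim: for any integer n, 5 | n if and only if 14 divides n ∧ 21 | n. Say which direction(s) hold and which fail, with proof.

(⇒) fails and (⇐) fails.

(→) This fails: take n = 5. Certainly 5 ∣ 5, but 14 ∤ 5.

(←) This fails: take n = 42. Both 14 ∣ 42 and 21 ∣ 42, yet 42 is not a multiple of 5 (since 42 = 8·5 + 2), so 5 ∤ 42.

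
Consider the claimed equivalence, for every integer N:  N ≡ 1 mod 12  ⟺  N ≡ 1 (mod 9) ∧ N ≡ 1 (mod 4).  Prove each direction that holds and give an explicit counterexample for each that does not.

(→) This fails: N = 13 gives 13 ≡ 1 (mod 12) but 13 ≡ 4 (mod 9), so the conjunction on the right does not hold.

(←) Conversely, if N ≡ 1 (mod 9) and N ≡ 1 (mod 4), then by the Chinese remainder theorem N ≡ 1 (mod 36). Since 1 ≡ 1 (mod 12) and 12 ∣ 36, we get N ≡ 1 (mod 12).

Only the reverse direction holds.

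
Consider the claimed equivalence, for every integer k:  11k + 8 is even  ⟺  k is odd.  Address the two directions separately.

Neither direction holds.

(→) This fails: k = 0 gives 11k + 8 = 8, which is even, but 0 is even, not odd.

(←) This also fails: k = 1 is odd, but 11k + 8 = 19 is odd, not even.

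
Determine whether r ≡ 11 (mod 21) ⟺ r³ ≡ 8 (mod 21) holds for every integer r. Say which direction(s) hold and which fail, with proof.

Only the forward implication holds.

(←) This fails: take r = 2. Then 2³ = 8 ≡ 8 (mod 21), yet 2 ≡ 2 (mod 21), not 11.

(→) Suppose r ≡ 11 (mod 21). Write r = 21j + 11. Then (21j + 11)³ = 9261j³ + 14553j² + 7623j + 1331 = 21(441j³ + 693j² + 363j + 63) + 8, so r³ ≡ 8 (mod 21).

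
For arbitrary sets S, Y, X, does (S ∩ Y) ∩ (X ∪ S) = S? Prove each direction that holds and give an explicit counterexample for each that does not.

Reverse inclusion. This inclusion fails. Take S = {1}, Y = ∅, X = ∅; then 1 ∈ S but 1 ∉ (S ∩ Y) ∩ (X ∪ S).

Forward inclusion. Let x ∈ (S ∩ Y) ∩ (X ∪ S). Then either x ∈ S ∩ Y and x ∉ X; or x ∈ S ∩ Y ∩ X. In each case x ∈ S, so (S ∩ Y) ∩ (X ∪ S) ⊆ S.

(⊆) holds; (⊇) fails.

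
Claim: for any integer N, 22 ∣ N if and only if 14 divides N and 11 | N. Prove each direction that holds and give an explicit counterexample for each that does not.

(⟹) This fails: take N = 22. Certainly 22 ∣ 22, but 14 ∤ 22.

(⟸) Suppose 14 ∣ N and 11 ∣ N. Any common multiple of 14 and 11 is a multiple of their lcm; here gcd(14, 11) = 1, so lcm(14, 11) = 14·11 = 154, so 154 ∣ N. Since 22 ∣ 154, it follows that 22 ∣ N.

Only the reverse direction holds.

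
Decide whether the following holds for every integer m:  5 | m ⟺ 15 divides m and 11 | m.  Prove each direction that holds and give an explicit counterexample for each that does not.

Forward direction. This fails: take m = 5. Certainly 5 ∣ 5, but 15 ∤ 5.

Converse. Suppose 15 ∣ m and 11 ∣ m. Any common multiple of 15 and 11 is a multiple of their lcm; here gcd(15, 11) = 1, so lcm(15, 11) = 15·11 = 165, so 165 ∣ m. Since 5 ∣ 165, it follows that 5 ∣ m.

Only the converse holds.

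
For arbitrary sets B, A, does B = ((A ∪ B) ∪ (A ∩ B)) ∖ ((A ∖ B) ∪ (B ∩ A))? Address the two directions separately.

Forward inclusion. This inclusion fails. Take B = {1}, A = {1}; then 1 ∈ B but 1 ∉ ((A ∪ B) ∪ (A ∩ B)) ∖ ((A ∖ B) ∪ (B ∩ A)).

Reverse inclusion. Let x ∈ ((A ∪ B) ∪ (A ∩ B)) ∖ ((A ∖ B) ∪ (B ∩ A)). Then x ∈ B and x ∉ A, from which x ∈ B.

The sets are not equal: only the reverse inclusion holds.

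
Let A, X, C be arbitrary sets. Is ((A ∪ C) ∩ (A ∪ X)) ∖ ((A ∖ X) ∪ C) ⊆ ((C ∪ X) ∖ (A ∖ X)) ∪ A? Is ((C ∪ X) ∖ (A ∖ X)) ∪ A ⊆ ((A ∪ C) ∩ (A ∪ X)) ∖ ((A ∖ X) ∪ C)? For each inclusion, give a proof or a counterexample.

The sets are not equal: only the forward inclusion holds.

(⊆) Let x ∈ ((A ∪ C) ∩ (A ∪ X)) ∖ ((A ∖ X) ∪ C). Then x ∈ A ∩ X and x ∉ C, from which x ∈ ((C ∪ X) ∖ (A ∖ X)) ∪ A.

(⊇) This inclusion fails. Take A = {1}, X = ∅, C = ∅; then 1 ∈ ((C ∪ X) ∖ (A ∖ X)) ∪ A but 1 ∉ ((A ∪ C) ∩ (A ∪ X)) ∖ ((A ∖ X) ∪ C).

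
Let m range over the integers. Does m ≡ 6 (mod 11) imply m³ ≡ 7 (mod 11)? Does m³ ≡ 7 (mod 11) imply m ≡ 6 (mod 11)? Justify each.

Both implications hold.

(⟹) Suppose m ≡ 6 (mod 11). Write m = 11j + 6. Then (11j + 6)³ = 1331j³ + 2178j² + 1188j + 216 = 11(121j³ + 198j² + 108j + 19) + 7, so m³ ≡ 7 (mod 11).

(⟸) Conversely, suppose m³ ≡ 7 (mod 11). The only residue r in {0, …, 10} with r³ ≡ 7 (mod 11) is r = 6, so m ≡ 6 (mod 11).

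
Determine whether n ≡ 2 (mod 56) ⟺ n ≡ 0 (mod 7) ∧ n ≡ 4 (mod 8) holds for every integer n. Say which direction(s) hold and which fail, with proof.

(⟹) This fails: n = 2 gives 2 ≡ 2 (mod 56) but 2 ≡ 2 (mod 7), so the conjunction on the right does not hold.

(⟸) This fails: n = 28 satisfies both congruences on the right (28 ≡ 0 mod 7 and 28 ≡ 4 mod 8) yet 28 ≡ 28 (mod 56), not 2.

(⇒) fails and (⇐) fails.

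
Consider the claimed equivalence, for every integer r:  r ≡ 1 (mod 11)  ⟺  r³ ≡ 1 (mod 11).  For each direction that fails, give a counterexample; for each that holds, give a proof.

(→) Suppose r ≡ 1 (mod 11). Write r = 11j + 1. Then (11j + 1)³ = 1331j³ + 363j² + 33j + 1 = 11(121j³ + 33j² + 3j) + 1, so r³ ≡ 1 (mod 11).

(←) For the converse, argue contrapositively. If r ≢ 1 (mod 11), then r is congruent to one of 0, 2, 3, 4, 5, 6, 7, 8, 9, 10 modulo 11, and these give r³ ≡ 0, 8, 5, 9, 4, 7, 2, 6, 3, 10 respectively — never 1.

Both implications hold.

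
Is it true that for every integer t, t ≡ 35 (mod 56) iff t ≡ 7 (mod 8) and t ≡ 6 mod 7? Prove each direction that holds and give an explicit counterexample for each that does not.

Neither direction holds.

[⇒] This fails: t = 35 gives 35 ≡ 35 (mod 56) but 35 ≡ 3 (mod 8), so the conjunction on the right does not hold.

[⇐] This fails: t = 55 satisfies both congruences on the right (55 ≡ 7 mod 8 and 55 ≡ 6 mod 7) yet 55 ≡ 55 (mod 56), not 35.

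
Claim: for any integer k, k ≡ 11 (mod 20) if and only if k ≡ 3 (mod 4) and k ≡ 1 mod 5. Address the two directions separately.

Both directions hold; the statement is true.

(⟹) Suppose k ≡ 11 (mod 20); write k = 20j + 11. Since 4 ∣ 20, reducing mod 4 gives k ≡ 11 ≡ 3 (mod 4); since 5 ∣ 20, reducing mod 5 gives k ≡ 11 ≡ 1 (mod 5).

(⟸) Conversely, if k ≡ 3 (mod 4) and k ≡ 1 (mod 5), then by the Chinese remainder theorem k ≡ 11 (mod 20). This is exactly k ≡ 11 (mod 20).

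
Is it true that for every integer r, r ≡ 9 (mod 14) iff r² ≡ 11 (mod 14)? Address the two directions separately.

[⇒] Suppose r ≡ 9 (mod 14). Write r = 14j + 9. Then (14j + 9)² = 196j² + 252j + 81 = 14(14j² + 18j + 5) + 11, so r² ≡ 11 (mod 14).

[⇐] This fails: take r = 5. Then 5² = 25 ≡ 11 (mod 14), yet 5 ≡ 5 (mod 14), not 9.

(⇒) holds; (⇐) fails.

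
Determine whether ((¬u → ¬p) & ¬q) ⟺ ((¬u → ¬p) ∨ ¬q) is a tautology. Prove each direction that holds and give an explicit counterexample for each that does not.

Not equivalent: only (⇒) holds.

(⇐) This fails. Under u = F, p = T, q = F, the left side is false but the right side is true.

(⇒) Assume the antecedent. If u is true, (¬u → ¬p) ∨ ¬q reduces to true regardless of the other variables. If u is false, the antecedent forces (u = F, p = F, q = F), and (¬u → ¬p) ∨ ¬q holds there. Either way (¬u → ¬p) ∨ ¬q holds.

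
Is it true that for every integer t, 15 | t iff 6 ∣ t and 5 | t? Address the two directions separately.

[⇐] Suppose 6 ∣ t and 5 ∣ t. Any common multiple of 6 and 5 is a multiple of their lcm; here gcd(6, 5) = 1, so lcm(6, 5) = 6·5 = 30, so 30 ∣ t. Since 15 ∣ 30, it follows that 15 ∣ t.

[⇒] This fails: take t = 15. Certainly 15 ∣ 15, but 6 ∤ 15.

Only the reverse direction holds.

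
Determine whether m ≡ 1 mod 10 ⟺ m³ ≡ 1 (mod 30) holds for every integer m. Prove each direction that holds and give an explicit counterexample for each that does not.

Only the converse holds.

Forward direction. This fails: take m = 11. Then 11 ≡ 1 (mod 10), but 11³ = 1331 ≡ 11 (mod 30), not 1.

Converse. The residues r modulo 30 with r³ ≡ 1 (mod 30) are exactly {1}, and each is ≡ 1 (mod 10).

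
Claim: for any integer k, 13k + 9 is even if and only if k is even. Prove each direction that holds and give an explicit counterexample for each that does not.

(→) This fails: k = 3 gives 13k + 9 = 48, which is even, but 3 is odd, not even.

(←) This also fails: k = 2 is even, but 13k + 9 = 35 is odd, not even.

Neither direction holds.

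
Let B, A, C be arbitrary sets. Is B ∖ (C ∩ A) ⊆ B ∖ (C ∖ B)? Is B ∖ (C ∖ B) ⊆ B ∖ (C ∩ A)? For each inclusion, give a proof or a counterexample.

(⊆) holds; (⊇) fails.

(⟹) Let x ∈ B ∖ (C ∩ A). Then either x ∈ B and x ∉ A, C; or x ∈ B ∩ A and x ∉ C; or x ∈ B ∩ C and x ∉ A. In each case x ∈ B ∖ (C ∖ B), so B ∖ (C ∩ A) ⊆ B ∖ (C ∖ B).

(⟸) This inclusion fails. Take B = {1}, A = {1}, C = {1}; then 1 ∈ B ∖ (C ∖ B) but 1 ∉ B ∖ (C ∩ A).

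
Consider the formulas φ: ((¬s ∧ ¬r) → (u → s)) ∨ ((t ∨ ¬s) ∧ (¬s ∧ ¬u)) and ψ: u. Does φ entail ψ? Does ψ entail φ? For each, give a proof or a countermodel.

[⇒] This fails. Under r = F, u = F, t = F, s = F, the left side is true but the right side is false.

[⇐] This fails. Under r = F, u = T, t = F, s = F, the left side is false but the right side is true.

(⇒) fails and (⇐) fails.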